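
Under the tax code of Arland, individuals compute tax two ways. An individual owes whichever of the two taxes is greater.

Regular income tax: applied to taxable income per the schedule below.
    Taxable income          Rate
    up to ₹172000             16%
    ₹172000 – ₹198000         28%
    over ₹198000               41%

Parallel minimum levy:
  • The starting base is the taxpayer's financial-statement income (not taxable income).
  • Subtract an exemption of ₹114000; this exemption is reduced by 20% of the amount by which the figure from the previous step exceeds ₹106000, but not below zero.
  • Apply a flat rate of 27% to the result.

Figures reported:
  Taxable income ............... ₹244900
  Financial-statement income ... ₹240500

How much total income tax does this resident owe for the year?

₹54029

Parallel minimum levy:
  Base (financial-statement income): ₹240500
  Exemption: ₹114000 − 20% × (₹240500 − ₹106000) = ₹114000 − ₹26900 = ₹87100
  Base: ₹240500 − ₹87100 = ₹153400
  ₹153400 × 27% = ₹41418

Regular income tax:
  ₹172000 × 16% = ₹27520
  ₹26000 × 28% = ₹7280
  ₹46900 × 41% = ₹19229
  → ₹54029

₹54029 > ₹41418, so the regular income tax governs.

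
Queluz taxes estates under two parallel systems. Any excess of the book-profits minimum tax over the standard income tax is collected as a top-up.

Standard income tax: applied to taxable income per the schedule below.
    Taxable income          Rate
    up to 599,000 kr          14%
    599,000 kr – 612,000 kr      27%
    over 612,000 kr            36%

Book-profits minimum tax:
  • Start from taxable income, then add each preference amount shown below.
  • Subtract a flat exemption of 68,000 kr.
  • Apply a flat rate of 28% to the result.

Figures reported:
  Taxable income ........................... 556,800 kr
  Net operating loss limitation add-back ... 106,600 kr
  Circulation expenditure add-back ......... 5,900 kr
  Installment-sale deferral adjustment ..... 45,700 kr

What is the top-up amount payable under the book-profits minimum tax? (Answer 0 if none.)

Standard income tax:
  556,800 kr × 14% = 77,952 kr

Book-profits minimum tax:
  Adjusted income: 556,800 kr + 106,600 kr + 5,900 kr + 45,700 kr = 715,000 kr
  Less exemption 68,000 kr → base 647,000 kr
  647,000 kr × 28% = 181,160 kr

Excess of book-profits minimum tax over standard income tax: 181,160 kr − 77,952 kr = 103,208 kr.

103,208 kr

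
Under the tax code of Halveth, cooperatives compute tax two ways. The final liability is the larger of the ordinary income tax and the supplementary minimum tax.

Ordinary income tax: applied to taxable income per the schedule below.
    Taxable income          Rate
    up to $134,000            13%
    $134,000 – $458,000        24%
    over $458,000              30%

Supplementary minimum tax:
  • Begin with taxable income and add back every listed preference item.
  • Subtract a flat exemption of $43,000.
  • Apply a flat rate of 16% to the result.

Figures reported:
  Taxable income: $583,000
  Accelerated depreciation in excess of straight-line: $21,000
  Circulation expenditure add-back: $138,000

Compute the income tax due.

$132,680

Supplementary minimum tax:
  Adjusted income: $583,000 + $21,000 + $138,000 = $742,000
  Less exemption $43,000 → base $699,000
  $699,000 × 16% = $111,840

Ordinary income tax:
  $134,000 × 13% = $17,420
  $324,000 × 24% = $77,760
  $125,000 × 30% = $37,500
  → $132,680

$132,680 > $111,840, so the ordinary income tax governs.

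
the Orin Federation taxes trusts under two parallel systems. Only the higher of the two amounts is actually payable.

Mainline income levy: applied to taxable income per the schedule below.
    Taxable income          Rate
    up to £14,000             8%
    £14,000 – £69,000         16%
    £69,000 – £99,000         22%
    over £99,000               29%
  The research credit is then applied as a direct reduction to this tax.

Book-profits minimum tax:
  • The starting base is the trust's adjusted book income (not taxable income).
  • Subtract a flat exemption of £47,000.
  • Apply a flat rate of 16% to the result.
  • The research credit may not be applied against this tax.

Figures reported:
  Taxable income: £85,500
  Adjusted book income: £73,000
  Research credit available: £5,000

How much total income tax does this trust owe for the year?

Book-profits minimum tax:
  Base (adjusted book income): £73,000
  Less exemption £47,000 → base £26,000
  £26,000 × 16% = £4,160

Mainline income levy:
  £14,000 × 8% = £1,120
  £55,000 × 16% = £8,800
  £16,500 × 22% = £3,630
  → £13,550
  Less research credit £5,000 → £8,550

£8,550 > £4,160, so the mainline income levy governs.

£8,550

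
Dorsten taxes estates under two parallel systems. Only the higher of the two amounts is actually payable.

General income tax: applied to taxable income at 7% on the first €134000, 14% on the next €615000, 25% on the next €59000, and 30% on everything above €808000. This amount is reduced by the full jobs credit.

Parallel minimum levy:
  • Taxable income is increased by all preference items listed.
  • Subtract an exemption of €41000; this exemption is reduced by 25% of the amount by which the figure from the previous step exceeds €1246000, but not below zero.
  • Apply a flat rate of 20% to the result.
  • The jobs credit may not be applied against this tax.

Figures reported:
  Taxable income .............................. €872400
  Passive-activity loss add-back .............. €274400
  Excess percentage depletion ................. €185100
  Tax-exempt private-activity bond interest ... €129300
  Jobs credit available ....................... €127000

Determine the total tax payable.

General income tax:
  €134000 × 7% = €9380
  €615000 × 14% = €86100
  €59000 × 25% = €14750
  €64400 × 30% = €19320
  → €129550
  Less jobs credit €127000 → €2550

Parallel minimum levy:
  Adjusted income: €872400 + €274400 + €185100 + €129300 = €1461200
  Exemption: 25% × (€1461200 − €1246000) = €53800 ≥ €41000, so the exemption is fully phased out
  Base: €1461200 − €0 = €1461200
  €1461200 × 20% = €292240

€292240 > €2550, so the parallel minimum levy is the binding amount.

€292240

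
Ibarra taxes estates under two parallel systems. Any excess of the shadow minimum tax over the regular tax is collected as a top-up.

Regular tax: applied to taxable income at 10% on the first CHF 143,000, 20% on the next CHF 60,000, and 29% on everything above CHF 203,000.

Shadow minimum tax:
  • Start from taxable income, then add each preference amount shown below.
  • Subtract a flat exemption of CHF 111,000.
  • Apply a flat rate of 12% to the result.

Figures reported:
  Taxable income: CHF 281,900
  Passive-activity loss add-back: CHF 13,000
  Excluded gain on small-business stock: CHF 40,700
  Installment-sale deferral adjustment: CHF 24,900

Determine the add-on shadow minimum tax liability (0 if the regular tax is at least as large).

CHF 0

Regular tax:
  CHF 143,000 × 10% = CHF 14,300
  CHF 60,000 × 20% = CHF 12,000
  CHF 78,900 × 29% = CHF 22,881
  → CHF 49,181

Shadow minimum tax:
  Adjusted income: CHF 281,900 + CHF 13,000 + CHF 40,700 + CHF 24,900 = CHF 360,500
  Less exemption CHF 111,000 → base CHF 249,500
  CHF 249,500 × 12% = CHF 29,940

CHF 29,940 ≤ CHF 49,181, so no add-on is due.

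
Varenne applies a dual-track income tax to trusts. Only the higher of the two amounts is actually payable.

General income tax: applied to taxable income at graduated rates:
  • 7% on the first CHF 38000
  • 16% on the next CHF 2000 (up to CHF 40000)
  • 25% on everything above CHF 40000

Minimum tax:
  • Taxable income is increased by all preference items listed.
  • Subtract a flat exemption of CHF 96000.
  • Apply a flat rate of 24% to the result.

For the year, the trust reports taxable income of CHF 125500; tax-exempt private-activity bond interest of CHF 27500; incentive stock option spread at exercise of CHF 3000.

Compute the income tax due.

Minimum tax:
  Adjusted income: CHF 125500 + CHF 27500 + CHF 3000 = CHF 156000
  Less exemption CHF 96000 → base CHF 60000
  CHF 60000 × 24% = CHF 14400

General income tax:
  CHF 38000 × 7% = CHF 2660
  CHF 2000 × 16% = CHF 320
  CHF 85500 × 25% = CHF 21375
  → CHF 24355

CHF 24355 > CHF 14400, so the general income tax governs.

CHF 24355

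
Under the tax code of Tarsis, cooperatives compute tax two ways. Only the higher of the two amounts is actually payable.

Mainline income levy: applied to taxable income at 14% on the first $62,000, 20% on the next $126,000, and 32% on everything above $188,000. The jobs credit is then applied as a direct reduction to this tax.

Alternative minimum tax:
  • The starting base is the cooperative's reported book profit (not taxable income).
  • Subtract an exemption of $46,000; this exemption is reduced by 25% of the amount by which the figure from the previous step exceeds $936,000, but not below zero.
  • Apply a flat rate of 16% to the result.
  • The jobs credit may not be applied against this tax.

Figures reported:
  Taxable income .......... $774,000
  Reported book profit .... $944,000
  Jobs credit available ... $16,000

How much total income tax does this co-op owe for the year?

Alternative minimum tax:
  Base (reported book profit): $944,000
  Exemption: $46,000 − 25% × ($944,000 − $936,000) = $46,000 − $2,000 = $44,000
  Base: $944,000 − $44,000 = $900,000
  $900,000 × 16% = $144,000

Mainline income levy:
  $62,000 × 14% = $8,680
  $126,000 × 20% = $25,200
  $586,000 × 32% = $187,520
  → $221,400
  Less jobs credit $16,000 → $205,400

$205,400 > $144,000, so the mainline income levy governs.

$205,400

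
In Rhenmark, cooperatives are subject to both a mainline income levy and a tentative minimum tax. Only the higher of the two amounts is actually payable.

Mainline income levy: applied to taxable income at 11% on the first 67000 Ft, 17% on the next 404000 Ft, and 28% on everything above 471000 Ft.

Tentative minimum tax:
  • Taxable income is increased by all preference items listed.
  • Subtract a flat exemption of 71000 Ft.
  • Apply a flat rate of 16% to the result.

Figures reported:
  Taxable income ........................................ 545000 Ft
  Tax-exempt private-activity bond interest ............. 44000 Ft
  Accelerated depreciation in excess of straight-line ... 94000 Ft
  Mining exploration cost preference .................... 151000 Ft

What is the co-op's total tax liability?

Mainline income levy:
  67000 Ft × 11% = 7370 Ft
  404000 Ft × 17% = 68680 Ft
  74000 Ft × 28% = 20720 Ft
  → 96770 Ft

Tentative minimum tax:
  Adjusted income: 545000 Ft + 44000 Ft + 94000 Ft + 151000 Ft = 834000 Ft
  Less exemption 71000 Ft → base 763000 Ft
  763000 Ft × 16% = 122080 Ft

122080 Ft > 96770 Ft, so the tentative minimum tax is the binding amount.

122080 Ft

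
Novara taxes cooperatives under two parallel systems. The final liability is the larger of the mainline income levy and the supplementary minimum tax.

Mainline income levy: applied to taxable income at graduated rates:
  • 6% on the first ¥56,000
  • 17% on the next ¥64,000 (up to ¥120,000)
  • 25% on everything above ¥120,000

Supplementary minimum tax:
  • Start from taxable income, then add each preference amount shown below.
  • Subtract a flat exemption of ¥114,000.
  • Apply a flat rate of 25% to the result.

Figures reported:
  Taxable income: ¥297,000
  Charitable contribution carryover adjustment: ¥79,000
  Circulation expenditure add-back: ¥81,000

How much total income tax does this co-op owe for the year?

Supplementary minimum tax:
  Adjusted income: ¥297,000 + ¥79,000 + ¥81,000 = ¥457,000
  Less exemption ¥114,000 → base ¥343,000
  ¥343,000 × 25% = ¥85,750

Mainline income levy:
  ¥56,000 × 6% = ¥3,360
  ¥64,000 × 17% = ¥10,880
  ¥177,000 × 25% = ¥44,250
  → ¥58,490

¥85,750 > ¥58,490, so the supplementary minimum tax is the binding amount.

¥85,750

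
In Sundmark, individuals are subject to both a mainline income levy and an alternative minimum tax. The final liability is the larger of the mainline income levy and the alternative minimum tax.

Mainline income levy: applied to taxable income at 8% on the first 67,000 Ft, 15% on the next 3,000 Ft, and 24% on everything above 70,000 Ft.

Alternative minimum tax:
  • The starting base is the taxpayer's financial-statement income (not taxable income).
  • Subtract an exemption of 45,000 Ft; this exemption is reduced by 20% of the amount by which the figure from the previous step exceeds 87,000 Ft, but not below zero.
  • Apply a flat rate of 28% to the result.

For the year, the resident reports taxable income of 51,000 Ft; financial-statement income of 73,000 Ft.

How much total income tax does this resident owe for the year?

Alternative minimum tax:
  Base (financial-statement income): 73,000 Ft
  Exemption: 73,000 Ft ≤ 87,000 Ft, so full 45,000 Ft applies
  Base: 73,000 Ft − 45,000 Ft = 28,000 Ft
  28,000 Ft × 28% = 7,840 Ft

Mainline income levy:
  51,000 Ft × 8% = 4,080 Ft

7,840 Ft > 4,080 Ft, so the alternative minimum tax is the binding amount.

7,840 Ft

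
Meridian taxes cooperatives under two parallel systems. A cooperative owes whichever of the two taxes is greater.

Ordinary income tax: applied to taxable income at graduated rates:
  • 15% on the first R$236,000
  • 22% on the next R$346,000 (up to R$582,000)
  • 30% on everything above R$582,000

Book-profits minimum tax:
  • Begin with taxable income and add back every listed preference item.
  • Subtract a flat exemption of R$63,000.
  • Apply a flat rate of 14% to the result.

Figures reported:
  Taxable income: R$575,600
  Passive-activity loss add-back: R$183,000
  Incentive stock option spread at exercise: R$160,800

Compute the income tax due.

Book-profits minimum tax:
  Adjusted income: R$575,600 + R$183,000 + R$160,800 = R$919,400
  Less exemption R$63,000 → base R$856,400
  R$856,400 × 14% = R$119,896

Ordinary income tax:
  R$236,000 × 15% = R$35,400
  R$339,600 × 22% = R$74,712
  → R$110,112

R$119,896 > R$110,112, so the book-profits minimum tax is the binding amount.

R$119,896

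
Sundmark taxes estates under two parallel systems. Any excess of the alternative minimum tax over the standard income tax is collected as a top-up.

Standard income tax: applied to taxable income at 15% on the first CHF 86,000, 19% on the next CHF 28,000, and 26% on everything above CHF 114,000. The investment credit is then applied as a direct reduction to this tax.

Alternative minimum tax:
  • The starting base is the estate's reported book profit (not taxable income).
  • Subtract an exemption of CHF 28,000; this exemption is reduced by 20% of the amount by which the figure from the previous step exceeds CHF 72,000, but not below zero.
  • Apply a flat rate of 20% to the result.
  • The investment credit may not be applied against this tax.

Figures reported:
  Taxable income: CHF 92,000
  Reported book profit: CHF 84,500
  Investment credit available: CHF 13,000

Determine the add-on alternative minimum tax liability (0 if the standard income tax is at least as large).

CHF 10,760

Standard income tax:
  CHF 86,000 × 15% = CHF 12,900
  CHF 6,000 × 19% = CHF 1,140
  → CHF 14,040
  Less investment credit CHF 13,000 → CHF 1,040

Alternative minimum tax:
  Base (reported book profit): CHF 84,500
  Exemption: CHF 28,000 − 20% × (CHF 84,500 − CHF 72,000) = CHF 28,000 − CHF 2,500 = CHF 25,500
  Base: CHF 84,500 − CHF 25,500 = CHF 59,000
  CHF 59,000 × 20% = CHF 11,800

Excess of alternative minimum tax over standard income tax: CHF 11,800 − CHF 1,040 = CHF 10,760.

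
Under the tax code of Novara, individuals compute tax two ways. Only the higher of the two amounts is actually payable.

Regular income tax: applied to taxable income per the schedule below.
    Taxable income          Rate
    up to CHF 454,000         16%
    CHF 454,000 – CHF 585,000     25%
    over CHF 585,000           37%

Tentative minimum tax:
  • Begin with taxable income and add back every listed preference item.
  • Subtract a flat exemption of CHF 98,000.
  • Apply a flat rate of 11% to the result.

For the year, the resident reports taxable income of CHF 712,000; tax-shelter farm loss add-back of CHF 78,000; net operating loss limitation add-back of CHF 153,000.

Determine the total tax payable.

CHF 152,380

Regular income tax:
  CHF 454,000 × 16% = CHF 72,640
  CHF 131,000 × 25% = CHF 32,750
  CHF 127,000 × 37% = CHF 46,990
  → CHF 152,380

Tentative minimum tax:
  Adjusted income: CHF 712,000 + CHF 78,000 + CHF 153,000 = CHF 943,000
  Less exemption CHF 98,000 → base CHF 845,000
  CHF 845,000 × 11% = CHF 92,950

CHF 152,380 > CHF 92,950, so the regular income tax governs.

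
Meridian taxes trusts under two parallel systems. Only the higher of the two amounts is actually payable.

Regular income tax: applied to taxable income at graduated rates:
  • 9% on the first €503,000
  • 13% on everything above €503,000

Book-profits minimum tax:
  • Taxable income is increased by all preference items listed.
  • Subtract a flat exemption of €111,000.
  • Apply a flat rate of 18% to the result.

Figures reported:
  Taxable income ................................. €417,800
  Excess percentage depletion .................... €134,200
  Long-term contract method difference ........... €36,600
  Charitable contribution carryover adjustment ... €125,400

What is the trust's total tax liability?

€108,540

Book-profits minimum tax:
  Adjusted income: €417,800 + €134,200 + €36,600 + €125,400 = €714,000
  Less exemption €111,000 → base €603,000
  €603,000 × 18% = €108,540

Regular income tax:
  €417,800 × 9% = €37,602

€108,540 > €37,602, so the book-profits minimum tax is the binding amount.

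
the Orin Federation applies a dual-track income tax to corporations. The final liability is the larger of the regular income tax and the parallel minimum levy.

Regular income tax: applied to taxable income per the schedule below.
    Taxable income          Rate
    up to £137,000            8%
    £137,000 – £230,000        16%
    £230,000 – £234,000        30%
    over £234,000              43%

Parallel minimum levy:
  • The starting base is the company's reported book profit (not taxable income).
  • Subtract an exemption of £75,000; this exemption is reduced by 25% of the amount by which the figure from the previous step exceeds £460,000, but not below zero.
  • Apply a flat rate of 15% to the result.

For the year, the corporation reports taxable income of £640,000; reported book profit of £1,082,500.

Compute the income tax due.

£201,620

Regular income tax:
  £137,000 × 8% = £10,960
  £93,000 × 16% = £14,880
  £4,000 × 30% = £1,200
  £406,000 × 43% = £174,580
  → £201,620

Parallel minimum levy:
  Base (reported book profit): £1,082,500
  Exemption: 25% × (£1,082,500 − £460,000) = £155,625 ≥ £75,000, so the exemption is fully phased out
  Base: £1,082,500 − £0 = £1,082,500
  £1,082,500 × 15% = £162,375

£201,620 > £162,375, so the regular income tax governs.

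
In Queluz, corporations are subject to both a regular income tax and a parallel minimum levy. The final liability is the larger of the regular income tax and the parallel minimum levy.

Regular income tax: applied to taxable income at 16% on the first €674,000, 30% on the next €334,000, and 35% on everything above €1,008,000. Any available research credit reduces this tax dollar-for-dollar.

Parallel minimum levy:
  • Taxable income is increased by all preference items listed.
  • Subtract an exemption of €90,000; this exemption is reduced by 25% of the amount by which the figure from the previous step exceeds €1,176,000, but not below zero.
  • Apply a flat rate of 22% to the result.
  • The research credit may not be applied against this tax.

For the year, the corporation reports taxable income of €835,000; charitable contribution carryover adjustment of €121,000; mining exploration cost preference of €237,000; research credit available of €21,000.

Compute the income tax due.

Regular income tax:
  €674,000 × 16% = €107,840
  €161,000 × 30% = €48,300
  → €156,140
  Less research credit €21,000 → €135,140

Parallel minimum levy:
  Adjusted income: €835,000 + €121,000 + €237,000 = €1,193,000
  Exemption: €90,000 − 25% × (€1,193,000 − €1,176,000) = €90,000 − €4,250 = €85,750
  Base: €1,193,000 − €85,750 = €1,107,250
  €1,107,250 × 22% = €243,595

€243,595 > €135,140, so the parallel minimum levy is the binding amount.

€243,595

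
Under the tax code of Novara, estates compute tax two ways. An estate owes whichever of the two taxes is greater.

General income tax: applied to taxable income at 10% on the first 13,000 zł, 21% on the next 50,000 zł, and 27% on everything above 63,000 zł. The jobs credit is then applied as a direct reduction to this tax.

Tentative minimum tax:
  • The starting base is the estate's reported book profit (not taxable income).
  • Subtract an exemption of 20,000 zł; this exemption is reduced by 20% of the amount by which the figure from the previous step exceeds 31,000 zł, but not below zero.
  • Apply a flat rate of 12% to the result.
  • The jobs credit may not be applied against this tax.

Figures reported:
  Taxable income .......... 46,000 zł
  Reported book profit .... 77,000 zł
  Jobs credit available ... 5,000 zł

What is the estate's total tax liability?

Tentative minimum tax:
  Base (reported book profit): 77,000 zł
  Exemption: 20,000 zł − 20% × (77,000 zł − 31,000 zł) = 20,000 zł − 9,200 zł = 10,800 zł
  Base: 77,000 zł − 10,800 zł = 66,200 zł
  66,200 zł × 12% = 7,944 zł

General income tax:
  13,000 zł × 10% = 1,300 zł
  33,000 zł × 21% = 6,930 zł
  → 8,230 zł
  Less jobs credit 5,000 zł → 3,230 zł

7,944 zł > 3,230 zł, so the tentative minimum tax is the binding amount.

7,944 zł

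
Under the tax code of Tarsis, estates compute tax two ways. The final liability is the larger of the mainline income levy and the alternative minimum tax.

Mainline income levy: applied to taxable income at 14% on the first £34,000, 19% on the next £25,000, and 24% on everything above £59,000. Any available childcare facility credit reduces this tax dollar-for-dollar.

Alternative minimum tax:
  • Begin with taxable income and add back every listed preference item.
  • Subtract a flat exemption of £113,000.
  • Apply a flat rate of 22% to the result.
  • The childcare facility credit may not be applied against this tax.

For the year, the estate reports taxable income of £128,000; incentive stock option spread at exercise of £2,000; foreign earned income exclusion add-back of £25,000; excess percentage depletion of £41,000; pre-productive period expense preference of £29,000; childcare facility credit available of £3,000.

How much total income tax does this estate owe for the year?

£24,640

Alternative minimum tax:
  Adjusted income: £128,000 + £2,000 + £25,000 + £41,000 + £29,000 = £225,000
  Less exemption £113,000 → base £112,000
  £112,000 × 22% = £24,640

Mainline income levy:
  £34,000 × 14% = £4,760
  £25,000 × 19% = £4,750
  £69,000 × 24% = £16,560
  → £26,070
  Less childcare facility credit £3,000 → £23,070

£24,640 > £23,070, so the alternative minimum tax is the binding amount.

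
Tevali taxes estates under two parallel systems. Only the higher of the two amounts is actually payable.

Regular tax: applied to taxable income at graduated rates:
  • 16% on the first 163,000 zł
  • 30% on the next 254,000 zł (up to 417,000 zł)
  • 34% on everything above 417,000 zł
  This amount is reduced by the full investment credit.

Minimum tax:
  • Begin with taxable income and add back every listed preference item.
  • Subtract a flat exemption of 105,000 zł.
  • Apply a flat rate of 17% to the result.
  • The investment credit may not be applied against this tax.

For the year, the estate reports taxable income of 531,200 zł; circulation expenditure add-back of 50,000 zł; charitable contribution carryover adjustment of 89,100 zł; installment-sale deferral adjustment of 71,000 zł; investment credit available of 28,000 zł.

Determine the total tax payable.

Regular tax:
  163,000 zł × 16% = 26,080 zł
  254,000 zł × 30% = 76,200 zł
  114,200 zł × 34% = 38,828 zł
  → 141,108 zł
  Less investment credit 28,000 zł → 113,108 zł

Minimum tax:
  Adjusted income: 531,200 zł + 50,000 zł + 89,100 zł + 71,000 zł = 741,300 zł
  Less exemption 105,000 zł → base 636,300 zł
  636,300 zł × 17% = 108,171 zł

113,108 zł > 108,171 zł, so the regular tax governs.

113,108 zł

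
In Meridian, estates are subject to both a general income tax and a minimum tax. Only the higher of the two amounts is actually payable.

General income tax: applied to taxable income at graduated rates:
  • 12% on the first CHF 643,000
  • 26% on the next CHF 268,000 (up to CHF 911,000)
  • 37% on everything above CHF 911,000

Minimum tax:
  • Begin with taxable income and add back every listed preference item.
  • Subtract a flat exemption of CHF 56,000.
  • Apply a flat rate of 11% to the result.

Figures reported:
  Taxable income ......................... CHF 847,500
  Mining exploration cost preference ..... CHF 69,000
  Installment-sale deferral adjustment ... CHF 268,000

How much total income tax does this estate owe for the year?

CHF 130,330

Minimum tax:
  Adjusted income: CHF 847,500 + CHF 69,000 + CHF 268,000 = CHF 1,184,500
  Less exemption CHF 56,000 → base CHF 1,128,500
  CHF 1,128,500 × 11% = CHF 124,135

General income tax:
  CHF 643,000 × 12% = CHF 77,160
  CHF 204,500 × 26% = CHF 53,170
  → CHF 130,330

CHF 130,330 > CHF 124,135, so the general income tax governs.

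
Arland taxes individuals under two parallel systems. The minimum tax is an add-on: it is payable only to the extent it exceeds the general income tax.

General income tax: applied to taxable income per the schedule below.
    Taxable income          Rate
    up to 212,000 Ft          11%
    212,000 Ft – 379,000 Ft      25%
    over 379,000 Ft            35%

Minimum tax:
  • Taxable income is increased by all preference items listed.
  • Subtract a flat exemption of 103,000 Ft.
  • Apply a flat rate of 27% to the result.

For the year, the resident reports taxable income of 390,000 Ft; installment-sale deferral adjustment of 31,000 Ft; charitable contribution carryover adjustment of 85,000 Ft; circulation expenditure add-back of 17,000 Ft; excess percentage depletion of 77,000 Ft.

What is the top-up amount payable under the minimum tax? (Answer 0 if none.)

65,270 Ft

Minimum tax:
  Adjusted income: 390,000 Ft + 31,000 Ft + 85,000 Ft + 17,000 Ft + 77,000 Ft = 600,000 Ft
  Less exemption 103,000 Ft → base 497,000 Ft
  497,000 Ft × 27% = 134,190 Ft

General income tax:
  212,000 Ft × 11% = 23,320 Ft
  167,000 Ft × 25% = 41,750 Ft
  11,000 Ft × 35% = 3,850 Ft
  → 68,920 Ft

Excess of minimum tax over general income tax: 134,190 Ft − 68,920 Ft = 65,270 Ft.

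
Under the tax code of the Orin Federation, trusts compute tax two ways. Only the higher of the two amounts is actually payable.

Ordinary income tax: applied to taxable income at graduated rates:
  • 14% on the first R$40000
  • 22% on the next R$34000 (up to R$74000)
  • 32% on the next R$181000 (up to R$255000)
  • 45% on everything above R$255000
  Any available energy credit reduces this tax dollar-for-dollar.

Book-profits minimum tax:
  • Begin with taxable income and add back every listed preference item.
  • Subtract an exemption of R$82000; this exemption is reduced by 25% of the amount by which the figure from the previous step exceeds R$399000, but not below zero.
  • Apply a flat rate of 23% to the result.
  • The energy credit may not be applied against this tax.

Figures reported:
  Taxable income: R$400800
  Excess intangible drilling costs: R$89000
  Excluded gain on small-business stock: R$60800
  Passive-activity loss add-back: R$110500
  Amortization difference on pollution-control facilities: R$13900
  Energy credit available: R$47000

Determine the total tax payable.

Book-profits minimum tax:
  Adjusted income: R$400800 + R$89000 + R$60800 + R$110500 + R$13900 = R$675000
  Exemption: R$82000 − 25% × (R$675000 − R$399000) = R$82000 − R$69000 = R$13000
  Base: R$675000 − R$13000 = R$662000
  R$662000 × 23% = R$152260

Ordinary income tax:
  R$40000 × 14% = R$5600
  R$34000 × 22% = R$7480
  R$181000 × 32% = R$57920
  R$145800 × 45% = R$65610
  → R$136610
  Less energy credit R$47000 → R$89610

R$152260 > R$89610, so the book-profits minimum tax is the binding amount.

R$152260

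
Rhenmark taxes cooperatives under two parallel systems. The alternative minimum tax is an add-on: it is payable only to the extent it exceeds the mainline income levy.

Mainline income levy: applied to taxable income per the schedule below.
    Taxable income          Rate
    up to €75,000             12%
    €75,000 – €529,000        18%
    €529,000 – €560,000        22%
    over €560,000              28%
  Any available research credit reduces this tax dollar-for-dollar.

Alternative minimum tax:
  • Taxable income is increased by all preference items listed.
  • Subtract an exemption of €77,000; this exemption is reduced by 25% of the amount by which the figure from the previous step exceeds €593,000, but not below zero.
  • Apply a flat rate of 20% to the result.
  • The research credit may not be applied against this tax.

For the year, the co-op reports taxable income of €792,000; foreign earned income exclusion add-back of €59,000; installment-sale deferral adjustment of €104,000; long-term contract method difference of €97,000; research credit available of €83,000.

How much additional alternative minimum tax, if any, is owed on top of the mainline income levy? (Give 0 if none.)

€130,900

Alternative minimum tax:
  Adjusted income: €792,000 + €59,000 + €104,000 + €97,000 = €1,052,000
  Exemption: 25% × (€1,052,000 − €593,000) = €114,750 ≥ €77,000, so the exemption is fully phased out
  Base: €1,052,000 − €0 = €1,052,000
  €1,052,000 × 20% = €210,400

Mainline income levy:
  €75,000 × 12% = €9,000
  €454,000 × 18% = €81,720
  €31,000 × 22% = €6,820
  €232,000 × 28% = €64,960
  → €162,500
  Less research credit €83,000 → €79,500

Excess of alternative minimum tax over mainline income levy: €210,400 − €79,500 = €130,900.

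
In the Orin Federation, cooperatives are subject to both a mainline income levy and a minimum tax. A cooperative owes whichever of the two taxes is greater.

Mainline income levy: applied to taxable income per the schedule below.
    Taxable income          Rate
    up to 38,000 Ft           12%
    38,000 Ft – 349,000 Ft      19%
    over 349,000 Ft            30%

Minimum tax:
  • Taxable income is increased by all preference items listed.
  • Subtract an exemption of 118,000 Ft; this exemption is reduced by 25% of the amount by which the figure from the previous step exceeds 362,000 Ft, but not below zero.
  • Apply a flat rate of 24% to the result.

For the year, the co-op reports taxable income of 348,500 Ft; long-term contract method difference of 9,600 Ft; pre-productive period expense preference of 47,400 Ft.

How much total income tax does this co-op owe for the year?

Minimum tax:
  Adjusted income: 348,500 Ft + 9,600 Ft + 47,400 Ft = 405,500 Ft
  Exemption: 118,000 Ft − 25% × (405,500 Ft − 362,000 Ft) = 118,000 Ft − 10,875 Ft = 107,125 Ft
  Base: 405,500 Ft − 107,125 Ft = 298,375 Ft
  298,375 Ft × 24% = 71,610 Ft

Mainline income levy:
  38,000 Ft × 12% = 4,560 Ft
  310,500 Ft × 19% = 58,995 Ft
  → 63,555 Ft

71,610 Ft > 63,555 Ft, so the minimum tax is the binding amount.

71,610 Ft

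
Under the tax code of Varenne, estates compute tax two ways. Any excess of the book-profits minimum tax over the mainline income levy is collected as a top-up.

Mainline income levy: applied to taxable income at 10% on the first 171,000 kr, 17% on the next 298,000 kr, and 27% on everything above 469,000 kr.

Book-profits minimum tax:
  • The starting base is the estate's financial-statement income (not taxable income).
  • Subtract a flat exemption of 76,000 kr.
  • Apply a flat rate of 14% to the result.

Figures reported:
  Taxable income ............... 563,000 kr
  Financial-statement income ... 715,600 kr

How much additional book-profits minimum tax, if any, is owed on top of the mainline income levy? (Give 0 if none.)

Mainline income levy:
  171,000 kr × 10% = 17,100 kr
  298,000 kr × 17% = 50,660 kr
  94,000 kr × 27% = 25,380 kr
  → 93,140 kr

Book-profits minimum tax:
  Base (financial-statement income): 715,600 kr
  Less exemption 76,000 kr → base 639,600 kr
  639,600 kr × 14% = 89,544 kr

89,544 kr ≤ 93,140 kr, so no add-on is due.

0 kr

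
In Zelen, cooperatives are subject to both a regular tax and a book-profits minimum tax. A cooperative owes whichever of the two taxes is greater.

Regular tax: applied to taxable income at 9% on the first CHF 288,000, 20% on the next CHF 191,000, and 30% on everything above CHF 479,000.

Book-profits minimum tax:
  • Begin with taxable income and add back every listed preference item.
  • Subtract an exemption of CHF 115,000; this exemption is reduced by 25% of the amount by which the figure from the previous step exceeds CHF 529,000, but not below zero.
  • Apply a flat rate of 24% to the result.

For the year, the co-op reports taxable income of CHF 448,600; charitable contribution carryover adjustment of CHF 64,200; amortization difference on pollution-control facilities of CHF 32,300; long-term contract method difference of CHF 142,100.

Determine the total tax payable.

Regular tax:
  CHF 288,000 × 9% = CHF 25,920
  CHF 160,600 × 20% = CHF 32,120
  → CHF 58,040

Book-profits minimum tax:
  Adjusted income: CHF 448,600 + CHF 64,200 + CHF 32,300 + CHF 142,100 = CHF 687,200
  Exemption: CHF 115,000 − 25% × (CHF 687,200 − CHF 529,000) = CHF 115,000 − CHF 39,550 = CHF 75,450
  Base: CHF 687,200 − CHF 75,450 = CHF 611,750
  CHF 611,750 × 24% = CHF 146,820

CHF 146,820 > CHF 58,040, so the book-profits minimum tax is the binding amount.

CHF 146,820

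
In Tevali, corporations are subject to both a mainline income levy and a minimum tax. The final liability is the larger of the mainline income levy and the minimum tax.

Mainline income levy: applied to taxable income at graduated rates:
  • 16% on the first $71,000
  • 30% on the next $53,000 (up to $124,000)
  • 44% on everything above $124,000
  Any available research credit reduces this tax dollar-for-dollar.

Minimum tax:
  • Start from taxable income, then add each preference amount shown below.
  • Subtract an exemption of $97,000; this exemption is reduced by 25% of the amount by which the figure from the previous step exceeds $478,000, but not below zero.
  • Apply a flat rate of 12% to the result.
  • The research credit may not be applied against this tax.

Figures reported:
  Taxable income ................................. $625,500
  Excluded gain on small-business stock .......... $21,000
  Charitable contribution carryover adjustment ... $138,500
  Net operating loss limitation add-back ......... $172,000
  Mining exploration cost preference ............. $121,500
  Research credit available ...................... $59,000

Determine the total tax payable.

$188,920

Mainline income levy:
  $71,000 × 16% = $11,360
  $53,000 × 30% = $15,900
  $501,500 × 44% = $220,660
  → $247,920
  Less research credit $59,000 → $188,920

Minimum tax:
  Adjusted income: $625,500 + $21,000 + $138,500 + $172,000 + $121,500 = $1,078,500
  Exemption: 25% × ($1,078,500 − $478,000) = $150,125 ≥ $97,000, so the exemption is fully phased out
  Base: $1,078,500 − $0 = $1,078,500
  $1,078,500 × 12% = $129,420

$188,920 > $129,420, so the mainline income levy governs.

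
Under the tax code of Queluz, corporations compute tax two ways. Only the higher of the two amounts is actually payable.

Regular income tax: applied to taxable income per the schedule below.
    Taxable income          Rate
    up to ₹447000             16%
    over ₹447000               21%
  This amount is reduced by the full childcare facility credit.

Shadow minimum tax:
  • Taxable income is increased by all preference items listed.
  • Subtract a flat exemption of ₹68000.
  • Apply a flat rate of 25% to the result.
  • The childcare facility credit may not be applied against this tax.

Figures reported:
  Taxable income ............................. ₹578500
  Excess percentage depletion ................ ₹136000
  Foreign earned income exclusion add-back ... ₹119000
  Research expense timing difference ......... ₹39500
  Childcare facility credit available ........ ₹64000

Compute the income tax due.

₹201250

Shadow minimum tax:
  Adjusted income: ₹578500 + ₹136000 + ₹119000 + ₹39500 = ₹873000
  Less exemption ₹68000 → base ₹805000
  ₹805000 × 25% = ₹201250

Regular income tax:
  ₹447000 × 16% = ₹71520
  ₹131500 × 21% = ₹27615
  → ₹99135
  Less childcare facility credit ₹64000 → ₹35135

₹201250 > ₹35135, so the shadow minimum tax is the binding amount.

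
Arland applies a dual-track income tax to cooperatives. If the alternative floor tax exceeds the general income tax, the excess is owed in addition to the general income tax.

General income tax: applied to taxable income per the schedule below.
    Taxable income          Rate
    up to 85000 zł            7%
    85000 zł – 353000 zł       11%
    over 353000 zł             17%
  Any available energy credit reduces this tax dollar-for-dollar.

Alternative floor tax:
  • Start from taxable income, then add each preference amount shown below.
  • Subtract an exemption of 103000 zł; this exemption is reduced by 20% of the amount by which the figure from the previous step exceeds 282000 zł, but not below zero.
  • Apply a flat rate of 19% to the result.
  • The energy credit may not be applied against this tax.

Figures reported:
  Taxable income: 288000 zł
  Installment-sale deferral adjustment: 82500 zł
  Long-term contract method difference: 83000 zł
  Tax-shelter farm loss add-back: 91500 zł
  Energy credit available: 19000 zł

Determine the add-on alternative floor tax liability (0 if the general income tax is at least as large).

Alternative floor tax:
  Adjusted income: 288000 zł + 82500 zł + 83000 zł + 91500 zł = 545000 zł
  Exemption: 103000 zł − 20% × (545000 zł − 282000 zł) = 103000 zł − 52600 zł = 50400 zł
  Base: 545000 zł − 50400 zł = 494600 zł
  494600 zł × 19% = 93974 zł

General income tax:
  85000 zł × 7% = 5950 zł
  203000 zł × 11% = 22330 zł
  → 28280 zł
  Less energy credit 19000 zł → 9280 zł

Excess of alternative floor tax over general income tax: 93974 zł − 9280 zł = 84694 zł.

84694 zł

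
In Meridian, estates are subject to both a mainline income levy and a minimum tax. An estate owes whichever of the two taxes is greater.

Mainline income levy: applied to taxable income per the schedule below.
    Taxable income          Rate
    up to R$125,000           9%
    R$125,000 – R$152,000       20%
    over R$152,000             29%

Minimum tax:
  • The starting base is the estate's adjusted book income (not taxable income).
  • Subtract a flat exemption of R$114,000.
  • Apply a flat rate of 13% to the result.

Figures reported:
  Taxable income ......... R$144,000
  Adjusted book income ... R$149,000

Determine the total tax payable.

R$15,050

Mainline income levy:
  R$125,000 × 9% = R$11,250
  R$19,000 × 20% = R$3,800
  → R$15,050

Minimum tax:
  Base (adjusted book income): R$149,000
  Less exemption R$114,000 → base R$35,000
  R$35,000 × 13% = R$4,550

R$15,050 > R$4,550, so the mainline income levy governs.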